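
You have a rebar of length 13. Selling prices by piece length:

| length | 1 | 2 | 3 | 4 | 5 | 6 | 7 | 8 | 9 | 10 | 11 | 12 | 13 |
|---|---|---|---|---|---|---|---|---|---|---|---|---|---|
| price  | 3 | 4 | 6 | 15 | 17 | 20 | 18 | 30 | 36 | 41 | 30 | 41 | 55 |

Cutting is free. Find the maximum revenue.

Consider every possible first cut. best[k] is the best of p[i]+best[k−i] over all sellable i≤k.
best[1] = 3
best[2] = 6  (first piece 1, then best[1]=3)
best[3] = 9  (first piece 1, then best[2]=6)
best[4] = 15
best[5] = 18  (first piece 1, then best[4]=15)
best[6] = 21  (first piece 1, then best[5]=18)
best[7] = 24  (first piece 1, then best[6]=21)
best[8] = 30  (first piece 4, then best[4]=15)
best[9] = 36
best[10] = 41
best[11] = 44  (first piece 1, then best[10]=41)
best[12] = 47  (first piece 1, then best[11]=44)
best[13] = 55
Best is to sell the whole 13-meter piece uncut for ₹55.

55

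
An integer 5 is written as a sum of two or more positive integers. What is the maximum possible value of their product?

Fill g[k] for k=2..5: at each k try every first piece i and multiply by the better of (k−i) uncut or g[k−i].
g[2] = 1×max(1,0) = 1×1 = 1
g[3] = 1×max(2,1) = 1×2 = 2
g[4] = 2×max(2,1) = 2×2 = 4
g[5] = 2×max(3,2) = 2×3 = 6
One optimal split: 3 + 2; product 3×2 = 6.

6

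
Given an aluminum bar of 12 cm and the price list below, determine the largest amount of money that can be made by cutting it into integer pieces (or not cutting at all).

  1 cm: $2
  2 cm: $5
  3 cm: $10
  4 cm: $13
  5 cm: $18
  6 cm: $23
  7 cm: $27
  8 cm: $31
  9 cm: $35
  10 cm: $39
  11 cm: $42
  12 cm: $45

Let v[k] be the best obtainable value from length k. For each k, try every first piece i and keep the best of price[i] + v[k−i].
v[1] = 2
v[2] = max(2+2, 5+0) = 5
v[3] = max(2+5, 5+2, 10+0) = 10
v[4] = max(2+10, 5+5, 10+2, 13+0) = 13
v[5] = max(2+13, 5+10, 10+5, 13+2, 18+0) = 18
v[6] = max(2+18, 5+13, 10+10, 13+5, 18+2, 23+0) = 23
v[7] = max(2+23, 5+18, 10+13, …, 23+2, 27+0) = 27
v[8] = max(2+27, 5+23, 10+18, …, 27+2, 31+0) = 31
v[9] = max(2+31, 5+27, 10+23, …, 31+2, 35+0) = 35
v[10] = max(2+35, 5+31, 10+27, …, 35+2, 39+0) = 39
v[11] = max(2+39, 5+35, 10+31, …, 39+2, 42+0) = 42
v[12] = max(2+42, 5+39, 10+35, …, 42+2, 45+0) = 46
One optimal cutting: 6 + 6 → $23 + $23 = $46.

46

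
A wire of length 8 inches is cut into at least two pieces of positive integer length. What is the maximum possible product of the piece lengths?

Let f[k] be the best product for length k (with at least one cut). For each first piece i, the rest contributes max(k−i, f[k−i]).
f[2] = 1×max(1,0) = 1×1 = 1
f[3] = 1×max(2,1) = 1×2 = 2
f[4] = 2×max(2,1) = 2×2 = 4
f[5] = 2×max(3,2) = 2×3 = 6
f[6] = 3×max(3,2) = 3×3 = 9
f[7] = 2×max(5,6) = 2×6 = 12
f[8] = 2×max(6,9) = 2×9 = 18
One optimal split: 3 + 3 + 2; product 3×3×2 = 18.

18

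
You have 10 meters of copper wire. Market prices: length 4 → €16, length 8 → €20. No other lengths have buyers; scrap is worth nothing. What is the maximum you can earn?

Consider every possible first cut. r[k] is the best of p[i]+r[k−i] over all sellable i≤k.
r[1] = 0
r[2] = 0
r[3] = 0
r[4] = 16
r[5] = 16
r[6] = 16
r[7] = 16
r[8] = max(16+16, 20+0) = 32
r[9] = max(16+16, 20+0) = 32
r[10] = max(16+16, 20+0) = 32
One optimal cutting: pieces 4 + 4 with 2 meters of scrap → €32.

32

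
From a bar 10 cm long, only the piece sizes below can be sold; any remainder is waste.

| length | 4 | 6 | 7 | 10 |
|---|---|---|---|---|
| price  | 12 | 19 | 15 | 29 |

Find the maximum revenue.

Let best[k] be the best obtainable value from length k. For each k, try every first piece i and keep the best of price[i] + best[k−i].
best[1] = 0
best[2] = 0
best[3] = 0
best[4] = 12
best[5] = 12
best[6] = max(12+0, 19+0) = 19
best[7] = max(12+0, 19+0, 15+0) = 19
best[8] = max(12+12, 19+0, 15+0) = 24
best[9] = max(12+12, 19+0, 15+0) = 24
best[10] = max(12+19, 19+12, 15+0, 29+0) = 31
One optimal cutting: 6 + 4 → $31.

31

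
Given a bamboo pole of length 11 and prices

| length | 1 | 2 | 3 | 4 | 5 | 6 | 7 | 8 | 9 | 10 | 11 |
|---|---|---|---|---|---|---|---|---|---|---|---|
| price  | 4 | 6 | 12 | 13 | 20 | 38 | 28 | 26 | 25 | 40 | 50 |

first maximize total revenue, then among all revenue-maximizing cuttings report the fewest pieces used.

2

Build r[k] bottom-up: r[k] = max over allowed piece i of (p[i] + r[k−i]).
r[1] = 4
r[2] = 8  (first piece 1, then r[1]=4)
r[3] = 12  (first piece 1, then r[2]=8)
r[4] = 16  (first piece 1, then r[3]=12)
r[5] = 20  (first piece 1, then r[4]=16)
r[6] = 38
r[7] = 42  (first piece 1, then r[6]=38)
r[8] = 46  (first piece 1, then r[7]=42)
r[9] = 50  (first piece 1, then r[8]=46)
r[10] = 54  (first piece 1, then r[9]=50)
r[11] = 58  (first piece 1, then r[10]=54)
Maximum revenue is $58.
Now minimize piece count subject to staying optimal: for each k, pieces[k] = 1 + min over i with p[i]+r[k−i]=r[k] of pieces[k−i].
pieces[8] = 3
pieces[9] = 2
pieces[10] = 3
pieces[11] = 2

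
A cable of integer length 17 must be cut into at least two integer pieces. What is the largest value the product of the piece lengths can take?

486

Define prod[k] = max over 1≤i<k of i · max(k−i, prod[k−i]); the inner max lets the remainder stay uncut if that's better.
Small cases: prod[2]=1, prod[3]=2, prod[4]=4, prod[5]=6, prod[6]=9, prod[7]=12, prod[8]=18, prod[9]=27, prod[10]=36.
prod[11] = 2×max(9,27) = 2×27 = 54
prod[12] = 3×max(9,27) = 3×27 = 81
prod[13] = 2×max(11,54) = 2×54 = 108
prod[14] = 2×max(12,81) = 2×81 = 162
prod[15] = 3×max(12,81) = 3×81 = 243
prod[16] = 2×max(14,162) = 2×162 = 324
prod[17] = 2×max(15,243) = 2×243 = 486
One optimal split: 3 + 3 + 3 + 3 + 3 + 2; product 3×3×3×3×3×2 = 486.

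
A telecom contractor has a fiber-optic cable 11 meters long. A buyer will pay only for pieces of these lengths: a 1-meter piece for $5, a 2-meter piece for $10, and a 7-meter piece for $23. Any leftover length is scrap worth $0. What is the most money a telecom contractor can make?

55

Let best[k] be the best obtainable value from length k. For each k, try every first piece i and keep the best of price[i] + best[k−i].
best[1] = 5
best[2] = 10  (first piece 1, then best[1]=5)
best[3] = 15  (first piece 1, then best[2]=10)
best[4] = 20  (first piece 1, then best[3]=15)
best[5] = 25  (first piece 1, then best[4]=20)
best[6] = 30  (first piece 1, then best[5]=25)
best[7] = 35  (first piece 1, then best[6]=30)
best[8] = 40  (first piece 1, then best[7]=35)
best[9] = 45  (first piece 1, then best[8]=40)
best[10] = 50  (first piece 1, then best[9]=45)
best[11] = 55  (first piece 1, then best[10]=50)
One optimal cutting: 1 + 1 + 1 + 1 + 1 + 1 + 1 + 1 + 1 + 1 + 1 → $55.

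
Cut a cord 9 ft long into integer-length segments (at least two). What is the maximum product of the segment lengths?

27

Fill g[k] for k=2..9: at each k try every first piece i and multiply by the better of (k−i) uncut or g[k−i].
g[2] = 1×max(1,0) = 1×1 = 1
g[3] = max(1×2, 2×1) = 2
g[4] = max(1×3, 2×2, 3×1) = 4
g[5] = max(1×4, 2×3, 3×2, 4×1) = 6
g[6] = max(1×6, 2×4, 3×3, 4×2, 5×1) = 9
g[7] = max(1×9, 2×6, 3×4, 4×3, 5×2, 6×1) = 12
g[8] = max(1×12, 2×9, 3×6, …, 6×2, 7×1) = 18
g[9] = max(1×18, 2×12, 3×9, …, 7×2, 8×1) = 27
One optimal split: 3 + 3 + 3; product 3×3×3 = 27.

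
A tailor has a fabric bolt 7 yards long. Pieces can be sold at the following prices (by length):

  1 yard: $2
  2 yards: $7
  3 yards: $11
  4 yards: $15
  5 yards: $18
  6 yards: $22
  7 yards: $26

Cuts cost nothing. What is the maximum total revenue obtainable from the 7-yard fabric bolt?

26

Consider every possible first cut. R[k] is the best of p[i]+R[k−i] over all sellable i≤k.
R[1] = 2
R[2] = max(2+2, 7+0) = 7
R[3] = max(2+7, 7+2, 11+0) = 11
R[4] = max(2+11, 7+7, 11+2, 15+0) = 15
R[5] = max(2+15, 7+11, 11+7, 15+2, 18+0) = 18
R[6] = max(2+18, 7+15, 11+11, 15+7, 18+2, 22+0) = 22
R[7] = max(2+22, 7+18, 11+15, …, 22+2, 26+0) = 26
One optimal cutting: 4 + 3 → $15 + $11 = $26.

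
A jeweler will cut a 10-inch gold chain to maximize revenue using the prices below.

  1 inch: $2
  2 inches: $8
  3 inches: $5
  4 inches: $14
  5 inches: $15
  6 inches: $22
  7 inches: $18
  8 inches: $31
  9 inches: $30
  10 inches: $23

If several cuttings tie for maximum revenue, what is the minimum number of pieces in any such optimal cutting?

5

Consider every possible first cut. r[k] is the best of p[i]+r[k−i] over all sellable i≤k.
r[1] = 2
r[2] = max(2+2, 8+0) = 8
r[3] = max(2+8, 8+2, 5+0) = 10
r[4] = max(2+10, 8+8, 5+2, 14+0) = 16
r[5] = max(2+16, 8+10, 5+8, 14+2, 15+0) = 18
r[6] = max(2+18, 8+16, 5+10, 14+8, 15+2, 22+0) = 24
r[7] = max(2+24, 8+18, 5+16, …, 22+2, 18+0) = 26
r[8] = max(2+26, 8+24, 5+18, …, 18+2, 31+0) = 32
r[9] = max(2+32, 8+26, 5+24, …, 31+2, 30+0) = 34
r[10] = max(2+34, 8+32, 5+26, …, 30+2, 23+0) = 40
Maximum revenue is $40.
Now minimize piece count subject to staying optimal: for each k, pieces[k] = 1 + min over i with p[i]+r[k−i]=r[k] of pieces[k−i].
pieces[7] = 4
pieces[8] = 4
pieces[9] = 5
pieces[10] = 5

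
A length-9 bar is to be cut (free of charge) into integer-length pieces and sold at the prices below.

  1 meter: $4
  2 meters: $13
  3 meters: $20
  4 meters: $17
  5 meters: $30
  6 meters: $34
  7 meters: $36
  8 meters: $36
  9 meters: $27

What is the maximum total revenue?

Build R[k] bottom-up: R[k] = max over allowed piece i of (p[i] + R[k−i]).
R[1] = 4
R[2] = max(4+4, 13+0) = 13
R[3] = max(4+13, 13+4, 20+0) = 20
R[4] = max(4+20, 13+13, 20+4, 17+0) = 26
R[5] = max(4+26, 13+20, 20+13, 17+4, 30+0) = 33
R[6] = max(4+33, 13+26, 20+20, 17+13, 30+4, 34+0) = 40
R[7] = max(4+40, 13+33, 20+26, …, 34+4, 36+0) = 46
R[8] = max(4+46, 13+40, 20+33, …, 36+4, 36+0) = 53
R[9] = max(4+53, 13+46, 20+40, …, 36+4, 27+0) = 60
One optimal cutting: 3 + 3 + 3 → $20 + $20 + $20 = $60.

60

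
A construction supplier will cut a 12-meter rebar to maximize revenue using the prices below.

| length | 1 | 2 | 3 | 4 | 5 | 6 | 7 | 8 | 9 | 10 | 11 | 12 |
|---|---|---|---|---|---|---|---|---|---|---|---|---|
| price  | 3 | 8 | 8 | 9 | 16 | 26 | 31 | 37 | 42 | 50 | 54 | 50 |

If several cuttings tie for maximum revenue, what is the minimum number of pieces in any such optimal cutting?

Build r[k] bottom-up: r[k] = max over allowed piece i of (p[i] + r[k−i]).
r[1] = 3
r[2] = 8
r[3] = 11  (first piece 1, then r[2]=8)
r[4] = 16  (first piece 2, then r[2]=8)
r[5] = 19  (first piece 1, then r[4]=16)
r[6] = 26
r[7] = 31
r[8] = 37
r[9] = 42
r[10] = 50
r[11] = 54
r[12] = 58  (first piece 2, then r[10]=50)
Maximum revenue is ₹58.
Now minimize piece count subject to staying optimal: for each k, pieces[k] = 1 + min over i with p[i]+r[k−i]=r[k] of pieces[k−i].
pieces[9] = 1
pieces[10] = 1
pieces[11] = 1
pieces[12] = 2

2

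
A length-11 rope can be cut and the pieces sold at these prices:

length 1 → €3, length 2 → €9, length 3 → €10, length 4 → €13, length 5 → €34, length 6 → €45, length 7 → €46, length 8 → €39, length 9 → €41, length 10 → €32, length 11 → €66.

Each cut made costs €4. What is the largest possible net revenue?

Consider every possible first cut. v[k] is the best of p[i]+v[k−i] over all sellable i≤k, charging 4 whenever i<k.
v[1] = 3
v[2] = max(3+3-4, 9+0) = 9
v[3] = max(3+9-4, 9+3-4, 10+0) = 10
v[4] = max(3+10-4, 9+9-4, 10+3-4, 13+0) = 14
v[5] = max(3+14-4, 9+10-4, 10+9-4, 13+3-4, 34+0) = 34
v[6] = max(3+34-4, 9+14-4, 10+10-4, 13+9-4, 34+3-4, 45+0) = 45
v[7] = max(3+45-4, 9+34-4, 10+14-4, …, 45+3-4, 46+0) = 46
v[8] = max(3+46-4, 9+45-4, 10+34-4, …, 46+3-4, 39+0) = 50
v[9] = max(3+50-4, 9+46-4, 10+45-4, …, 39+3-4, 41+0) = 51
v[10] = max(3+51-4, 9+50-4, 10+46-4, …, 41+3-4, 32+0) = 64
v[11] = max(3+64-4, 9+51-4, 10+50-4, …, 32+3-4, 66+0) = 75
One optimal plan: pieces 6 + 5 (1 cut) → €79 − €4 = €75.

75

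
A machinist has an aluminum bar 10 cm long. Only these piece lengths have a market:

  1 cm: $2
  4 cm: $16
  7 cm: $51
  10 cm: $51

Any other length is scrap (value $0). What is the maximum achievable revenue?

Consider every possible first cut. f[k] is the best of p[i]+f[k−i] over all sellable i≤k.
f[1] = 2
f[2] = 4  (first piece 1, then f[1]=2)
f[3] = 6  (first piece 1, then f[2]=4)
f[4] = max(2+6, 16+0) = 16
f[5] = max(2+16, 16+2) = 18
f[6] = max(2+18, 16+4) = 20
f[7] = max(2+20, 16+6, 51+0) = 51
f[8] = max(2+51, 16+16, 51+2) = 53
f[9] = max(2+53, 16+18, 51+4) = 55
f[10] = max(2+55, 16+20, 51+6, 51+0) = 57
One optimal cutting: 7 + 1 + 1 + 1 → $57.

57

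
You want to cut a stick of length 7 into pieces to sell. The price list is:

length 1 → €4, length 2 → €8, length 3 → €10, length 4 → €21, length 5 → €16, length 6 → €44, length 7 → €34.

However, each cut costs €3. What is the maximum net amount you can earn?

45

Let r[k] be the best obtainable value from length k. For each k, try every first piece i and keep the best of price[i] + r[k−i] minus the 3 cut fee when i<k.
r[1] = 4
r[2] = max(4+4-3, 8+0) = 8
r[3] = max(4+8-3, 8+4-3, 10+0) = 10
r[4] = max(4+10-3, 8+8-3, 10+4-3, 21+0) = 21
r[5] = max(4+21-3, 8+10-3, 10+8-3, 21+4-3, 16+0) = 22
r[6] = max(4+22-3, 8+21-3, 10+10-3, 21+8-3, 16+4-3, 44+0) = 44
r[7] = max(4+44-3, 8+22-3, 10+21-3, …, 44+4-3, 34+0) = 45
One optimal plan: pieces 6 + 1 (1 cut) → €48 − €3 = €45.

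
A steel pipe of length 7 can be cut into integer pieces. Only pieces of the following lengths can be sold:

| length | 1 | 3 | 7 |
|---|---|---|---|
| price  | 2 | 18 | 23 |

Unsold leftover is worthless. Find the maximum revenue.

38

Build best[k] bottom-up: best[k] = max over allowed piece i of (p[i] + best[k−i]).
best[1] = 2
best[2] = 4  (first piece 1, then best[1]=2)
best[3] = max(2+4, 18+0) = 18
best[4] = max(2+18, 18+2) = 20
best[5] = max(2+20, 18+4) = 22
best[6] = max(2+22, 18+18) = 36
best[7] = max(2+36, 18+20, 23+0) = 38
One optimal cutting: 3 + 3 + 1 → $38.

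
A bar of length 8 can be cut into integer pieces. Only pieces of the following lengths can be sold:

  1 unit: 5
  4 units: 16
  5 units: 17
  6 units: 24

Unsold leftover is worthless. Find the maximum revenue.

Consider every possible first cut. best[k] is the best of p[i]+best[k−i] over all sellable i≤k.
best[1] = 5
best[2] = 10  (first piece 1, then best[1]=5)
best[3] = 15  (first piece 1, then best[2]=10)
best[4] = max(5+15, 16+0) = 20
best[5] = max(5+20, 16+5, 17+0) = 25
best[6] = max(5+25, 16+10, 17+5, 24+0) = 30
best[7] = max(5+30, 16+15, 17+10, 24+5) = 35
best[8] = max(5+35, 16+20, 17+15, 24+10) = 40
One optimal cutting: 1 + 1 + 1 + 1 + 1 + 1 + 1 + 1 → 40.

40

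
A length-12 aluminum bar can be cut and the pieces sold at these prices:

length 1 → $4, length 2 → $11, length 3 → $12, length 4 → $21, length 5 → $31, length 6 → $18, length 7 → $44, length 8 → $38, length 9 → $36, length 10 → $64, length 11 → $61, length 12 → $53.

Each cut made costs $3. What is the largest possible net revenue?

72

Let v[k] be the best obtainable value from length k. For each k, try every first piece i and keep the best of price[i] + v[k−i] minus the 3 cut fee when i<k.
v[1] = 4
v[2] = 11
v[3] = 12  (first piece 1, then v[2]=11)
v[4] = 21
v[5] = 31
v[6] = 32  (first piece 1, then v[5]=31)
v[7] = 44
v[8] = 45  (first piece 1, then v[7]=44)
v[9] = 52  (first piece 2, then v[7]=44)
v[10] = 64
v[11] = 65  (first piece 1, then v[10]=64)
v[12] = 72  (first piece 2, then v[10]=64)
One optimal plan: pieces 10 + 2 (1 cut) → $75 − $3 = $72.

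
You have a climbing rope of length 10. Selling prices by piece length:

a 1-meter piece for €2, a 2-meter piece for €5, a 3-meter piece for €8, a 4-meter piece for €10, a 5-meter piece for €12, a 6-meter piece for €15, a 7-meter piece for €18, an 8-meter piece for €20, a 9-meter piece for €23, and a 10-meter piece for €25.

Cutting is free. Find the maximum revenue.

Consider every possible first cut. R[k] is the best of p[i]+R[k−i] over all sellable i≤k.
R[1] = 2
R[2] = 5
R[3] = 8
R[4] = 10  (first piece 1, then R[3]=8)
R[5] = 13  (first piece 2, then R[3]=8)
R[6] = 16  (first piece 3, then R[3]=8)
R[7] = 18  (first piece 1, then R[6]=16)
R[8] = 21  (first piece 2, then R[6]=16)
R[9] = 24  (first piece 3, then R[6]=16)
R[10] = 26  (first piece 1, then R[9]=24)
One optimal cutting: 3 + 3 + 3 + 1 → €8 + €8 + €8 + €2 = €26.

26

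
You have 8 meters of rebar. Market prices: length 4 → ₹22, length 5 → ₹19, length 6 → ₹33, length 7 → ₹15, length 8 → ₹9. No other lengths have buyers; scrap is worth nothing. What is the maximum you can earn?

44

Consider every possible first cut. r[k] is the best of p[i]+r[k−i] over all sellable i≤k.
r[1] = 0
r[2] = 0
r[3] = 0
r[4] = 22
r[5] = 22
r[6] = 33
r[7] = 33
r[8] = 44  (first piece 4, then r[4]=22)
One optimal cutting: 4 + 4 → ₹44.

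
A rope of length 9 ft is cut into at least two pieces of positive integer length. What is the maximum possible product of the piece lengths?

Let g[k] be the best product for length k (with at least one cut). For each first piece i, the rest contributes max(k−i, g[k−i]).
g[2] = 1·max(1,0) = 1·1 = 1
g[3] = 1·max(2,1) = 1·2 = 2
g[4] = 2·max(2,1) = 2·2 = 4
g[5] = 2·max(3,2) = 2·3 = 6
g[6] = 3·max(3,2) = 3·3 = 9
g[7] = 2·max(5,6) = 2·6 = 12
g[8] = 2·max(6,9) = 2·9 = 18
g[9] = 3·max(6,9) = 3·9 = 27
One optimal split: 3 + 3 + 3; product 3·3·3 = 27.

27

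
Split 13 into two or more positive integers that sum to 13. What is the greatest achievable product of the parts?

Fill f[k] for k=2..13: at each k try every first piece i and multiply by the better of (k−i) uncut or f[k−i].
Small cases: f[2]=1, f[3]=2, f[4]=4, f[5]=6.
f[6] = 3*max(3,2) = 3*3 = 9
f[7] = 2*max(5,6) = 2*6 = 12
f[8] = 2*max(6,9) = 2*9 = 18
f[9] = 3*max(6,9) = 3*9 = 27
f[10] = 2*max(8,18) = 2*18 = 36
f[11] = 2*max(9,27) = 2*27 = 54
f[12] = 3*max(9,27) = 3*27 = 81
f[13] = 2*max(11,54) = 2*54 = 108
One optimal split: 3 + 3 + 3 + 2 + 2; product 3*3*3*2*2 = 108.

108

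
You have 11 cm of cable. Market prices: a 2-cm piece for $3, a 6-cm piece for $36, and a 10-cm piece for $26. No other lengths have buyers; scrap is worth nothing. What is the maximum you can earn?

42

Build f[k] bottom-up: f[k] = max over allowed piece i of (p[i] + f[k−i]).
f[1] = 0
f[2] = 3
f[3] = 3
f[4] = 6  (first piece 2, then f[2]=3)
f[5] = 6
f[6] = max(3+6, 36+0) = 36
f[7] = max(3+6, 36+0) = 36
f[8] = max(3+36, 36+3) = 39
f[9] = max(3+36, 36+3) = 39
f[10] = max(3+39, 36+6, 26+0) = 42
f[11] = max(3+39, 36+6, 26+0) = 42
One optimal cutting: pieces 6 + 2 + 2 with 1 cm of scrap → $42.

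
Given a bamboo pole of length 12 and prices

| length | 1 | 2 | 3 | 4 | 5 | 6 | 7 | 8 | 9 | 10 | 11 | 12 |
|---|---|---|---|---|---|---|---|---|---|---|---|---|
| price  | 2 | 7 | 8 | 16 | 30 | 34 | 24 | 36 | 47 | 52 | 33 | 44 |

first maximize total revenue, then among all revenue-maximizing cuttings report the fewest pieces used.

Build r[k] bottom-up: r[k] = max over allowed piece i of (p[i] + r[k−i]).
r[1] = 2
r[2] = 7
r[3] = 9  (first piece 1, then r[2]=7)
r[4] = 16
r[5] = 30
r[6] = 34
r[7] = 37  (first piece 2, then r[5]=30)
r[8] = 41  (first piece 2, then r[6]=34)
r[9] = 47
r[10] = 60  (first piece 5, then r[5]=30)
r[11] = 64  (first piece 5, then r[6]=34)
r[12] = 68  (first piece 6, then r[6]=34)
Maximum revenue is $68.
Now minimize piece count subject to staying optimal: for each k, pieces[k] = 1 + min over i with p[i]+r[k−i]=r[k] of pieces[k−i].
pieces[9] = 1
pieces[10] = 2
pieces[11] = 2
pieces[12] = 2

2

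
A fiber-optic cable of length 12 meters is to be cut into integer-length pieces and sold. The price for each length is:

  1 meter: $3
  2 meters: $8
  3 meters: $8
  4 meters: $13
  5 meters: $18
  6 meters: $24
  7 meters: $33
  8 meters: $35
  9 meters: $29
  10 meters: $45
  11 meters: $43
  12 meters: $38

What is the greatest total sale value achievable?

Consider every possible first cut. r[k] is the best of p[i]+r[k−i] over all sellable i≤k.
r[1] = 3
r[2] = max(3+3, 8+0) = 8
r[3] = max(3+8, 8+3, 8+0) = 11
r[4] = max(3+11, 8+8, 8+3, 13+0) = 16
r[5] = max(3+16, 8+11, 8+8, 13+3, 18+0) = 19
r[6] = max(3+19, 8+16, 8+11, 13+8, 18+3, 24+0) = 24
r[7] = max(3+24, 8+19, 8+16, …, 24+3, 33+0) = 33
r[8] = max(3+33, 8+24, 8+19, …, 33+3, 35+0) = 36
r[9] = max(3+36, 8+33, 8+24, …, 35+3, 29+0) = 41
r[10] = max(3+41, 8+36, 8+33, …, 29+3, 45+0) = 45
r[11] = max(3+45, 8+41, 8+36, …, 45+3, 43+0) = 49
r[12] = max(3+49, 8+45, 8+41, …, 43+3, 38+0) = 53
One optimal cutting: 10 + 2 → $45 + $8 = $53.

53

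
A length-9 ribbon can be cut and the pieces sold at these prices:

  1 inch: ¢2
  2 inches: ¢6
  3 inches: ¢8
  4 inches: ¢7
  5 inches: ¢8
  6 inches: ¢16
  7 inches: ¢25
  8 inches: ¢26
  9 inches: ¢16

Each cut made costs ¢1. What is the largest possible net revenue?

30

Consider every possible first cut. v[k] is the best of p[i]+v[k−i] over all sellable i≤k, charging 1 whenever i<k.
v[1] = 2
v[2] = max(2+2-1, 6+0) = 6
v[3] = max(2+6-1, 6+2-1, 8+0) = 8
v[4] = max(2+8-1, 6+6-1, 8+2-1, 7+0) = 11
v[5] = max(2+11-1, 6+8-1, 8+6-1, 7+2-1, 8+0) = 13
v[6] = max(2+13-1, 6+11-1, 8+8-1, 7+6-1, 8+2-1, 16+0) = 16
v[7] = max(2+16-1, 6+13-1, 8+11-1, …, 16+2-1, 25+0) = 25
v[8] = max(2+25-1, 6+16-1, 8+13-1, …, 25+2-1, 26+0) = 26
v[9] = max(2+26-1, 6+25-1, 8+16-1, …, 26+2-1, 16+0) = 30
One optimal plan: pieces 7 + 2 (1 cut) → ¢31 − ¢1 = ¢30.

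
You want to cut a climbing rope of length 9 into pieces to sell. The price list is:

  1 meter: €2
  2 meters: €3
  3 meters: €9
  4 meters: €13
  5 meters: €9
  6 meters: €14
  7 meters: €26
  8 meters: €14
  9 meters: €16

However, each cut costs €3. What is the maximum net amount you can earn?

Let v[k] be the best obtainable value from length k. For each k, try every first piece i and keep the best of price[i] + v[k−i] minus the 3 cut fee when i<k.
v[1] = 2
v[2] = 3
v[3] = 9
v[4] = 13
v[5] = 12  (first piece 1, then v[4]=13)
v[6] = 15  (first piece 3, then v[3]=9)
v[7] = 26
v[8] = 25  (first piece 1, then v[7]=26)
v[9] = 26  (first piece 2, then v[7]=26)
One optimal plan: pieces 7 + 2 (1 cut) → €29 − €3 = €26.

26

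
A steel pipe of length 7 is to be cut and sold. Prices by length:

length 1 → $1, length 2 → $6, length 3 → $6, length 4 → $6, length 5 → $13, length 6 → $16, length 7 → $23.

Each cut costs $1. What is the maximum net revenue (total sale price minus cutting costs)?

23

Let v[k] be the best obtainable value from length k. For each k, try every first piece i and keep the best of price[i] + v[k−i] minus the 1 cut fee when i<k.
v[1] = 1
v[2] = 6
v[3] = 6  (first piece 1, then v[2]=6)
v[4] = 11  (first piece 2, then v[2]=6)
v[5] = 13
v[6] = 16  (first piece 2, then v[4]=11)
v[7] = 23
Best is to make no cuts and sell whole for $23.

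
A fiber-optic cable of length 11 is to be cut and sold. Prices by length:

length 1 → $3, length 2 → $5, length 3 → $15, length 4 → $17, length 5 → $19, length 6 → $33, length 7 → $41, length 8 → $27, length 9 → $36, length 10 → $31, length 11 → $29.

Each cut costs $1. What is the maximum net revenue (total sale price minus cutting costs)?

Let v[k] be the best obtainable value from length k. For each k, try every first piece i and keep the best of price[i] + v[k−i] minus the 1 cut fee when i<k.
v[1] = 3
v[2] = max(3+3-1, 5+0) = 5
v[3] = max(3+5-1, 5+3-1, 15+0) = 15
v[4] = max(3+15-1, 5+5-1, 15+3-1, 17+0) = 17
v[5] = max(3+17-1, 5+15-1, 15+5-1, 17+3-1, 19+0) = 19
v[6] = max(3+19-1, 5+17-1, 15+15-1, 17+5-1, 19+3-1, 33+0) = 33
v[7] = max(3+33-1, 5+19-1, 15+17-1, …, 33+3-1, 41+0) = 41
v[8] = max(3+41-1, 5+33-1, 15+19-1, …, 41+3-1, 27+0) = 43
v[9] = max(3+43-1, 5+41-1, 15+33-1, …, 27+3-1, 36+0) = 47
v[10] = max(3+47-1, 5+43-1, 15+41-1, …, 36+3-1, 31+0) = 55
v[11] = max(3+55-1, 5+47-1, 15+43-1, …, 31+3-1, 29+0) = 57
One optimal plan: pieces 7 + 3 + 1 (2 cuts) → $59 − $2 = $57.

57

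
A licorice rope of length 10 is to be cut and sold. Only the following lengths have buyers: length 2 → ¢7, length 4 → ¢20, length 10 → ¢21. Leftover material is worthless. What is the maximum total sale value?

Let r[k] be the best obtainable value from length k. For each k, try every first piece i and keep the best of price[i] + r[k−i].
r[1] = 0
r[2] = 7
r[3] = 7
r[4] = 20
r[5] = 20
r[6] = 27  (first piece 2, then r[4]=20)
r[7] = 27
r[8] = 40  (first piece 4, then r[4]=20)
r[9] = 40
r[10] = 47  (first piece 2, then r[8]=40)
One optimal cutting: 4 + 4 + 2 → ¢47.

47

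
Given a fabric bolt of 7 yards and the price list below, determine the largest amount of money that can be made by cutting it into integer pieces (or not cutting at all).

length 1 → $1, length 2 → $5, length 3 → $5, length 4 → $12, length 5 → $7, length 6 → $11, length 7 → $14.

Consider every possible first cut. best[k] is the best of p[i]+best[k−i] over all sellable i≤k.
best[1] = 1
best[2] = max(1+1, 5+0) = 5
best[3] = max(1+5, 5+1, 5+0) = 6
best[4] = max(1+6, 5+5, 5+1, 12+0) = 12
best[5] = max(1+12, 5+6, 5+5, 12+1, 7+0) = 13
best[6] = max(1+13, 5+12, 5+6, 12+5, 7+1, 11+0) = 17
best[7] = max(1+17, 5+13, 5+12, …, 11+1, 14+0) = 18
One optimal cutting: 4 + 2 + 1 → $12 + $5 + $1 = $18.

18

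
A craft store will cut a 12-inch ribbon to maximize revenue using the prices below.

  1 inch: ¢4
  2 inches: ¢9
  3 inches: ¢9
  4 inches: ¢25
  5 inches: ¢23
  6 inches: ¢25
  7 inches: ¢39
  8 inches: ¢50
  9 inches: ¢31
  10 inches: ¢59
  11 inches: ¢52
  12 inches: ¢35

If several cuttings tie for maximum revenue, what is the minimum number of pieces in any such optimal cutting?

Let r[k] be the best obtainable value from length k. For each k, try every first piece i and keep the best of price[i] + r[k−i].
r[1] = 4
r[2] = 9
r[3] = 13  (first piece 1, then r[2]=9)
r[4] = 25
r[5] = 29  (first piece 1, then r[4]=25)
r[6] = 34  (first piece 2, then r[4]=25)
r[7] = 39
r[8] = 50  (first piece 4, then r[4]=25)
r[9] = 54  (first piece 1, then r[8]=50)
r[10] = 59  (first piece 2, then r[8]=50)
r[11] = 64  (first piece 4, then r[7]=39)
r[12] = 75  (first piece 4, then r[8]=50)
Maximum revenue is ¢75.
Now minimize piece count subject to staying optimal: for each k, pieces[k] = 1 + min over i with p[i]+r[k−i]=r[k] of pieces[k−i].
pieces[9] = 2
pieces[10] = 1
pieces[11] = 2
pieces[12] = 2

2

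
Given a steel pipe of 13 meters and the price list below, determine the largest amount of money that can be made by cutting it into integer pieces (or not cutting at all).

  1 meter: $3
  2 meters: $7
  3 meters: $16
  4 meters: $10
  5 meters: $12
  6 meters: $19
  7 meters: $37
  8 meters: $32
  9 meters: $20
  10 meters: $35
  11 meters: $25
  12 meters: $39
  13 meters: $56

69

Let R[k] be the best obtainable value from length k. For each k, try every first piece i and keep the best of price[i] + R[k−i].
R[1] = 3
R[2] = max(3+3, 7+0) = 7
R[3] = max(3+7, 7+3, 16+0) = 16
R[4] = max(3+16, 7+7, 16+3, 10+0) = 19
R[5] = max(3+19, 7+16, 16+7, 10+3, 12+0) = 23
R[6] = max(3+23, 7+19, 16+16, 10+7, 12+3, 19+0) = 32
R[7] = max(3+32, 7+23, 16+19, …, 19+3, 37+0) = 37
R[8] = max(3+37, 7+32, 16+23, …, 37+3, 32+0) = 40
R[9] = max(3+40, 7+37, 16+32, …, 32+3, 20+0) = 48
R[10] = max(3+48, 7+40, 16+37, …, 20+3, 35+0) = 53
R[11] = max(3+53, 7+48, 16+40, …, 35+3, 25+0) = 56
R[12] = max(3+56, 7+53, 16+48, …, 25+3, 39+0) = 64
R[13] = max(3+64, 7+56, 16+53, …, 39+3, 56+0) = 69
One optimal cutting: 7 + 3 + 3 → $37 + $16 + $16 = $69.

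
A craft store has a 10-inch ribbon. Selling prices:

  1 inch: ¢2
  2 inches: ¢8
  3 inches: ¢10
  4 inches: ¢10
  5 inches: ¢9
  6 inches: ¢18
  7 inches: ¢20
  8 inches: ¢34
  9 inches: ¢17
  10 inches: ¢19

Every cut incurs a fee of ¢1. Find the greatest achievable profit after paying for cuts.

Consider every possible first cut. net[k] is the best of p[i]+net[k−i] over all sellable i≤k, charging 1 whenever i<k.
net[1] = 2
net[2] = max(2+2-1, 8+0) = 8
net[3] = max(2+8-1, 8+2-1, 10+0) = 10
net[4] = max(2+10-1, 8+8-1, 10+2-1, 10+0) = 15
net[5] = max(2+15-1, 8+10-1, 10+8-1, 10+2-1, 9+0) = 17
net[6] = max(2+17-1, 8+15-1, 10+10-1, 10+8-1, 9+2-1, 18+0) = 22
net[7] = max(2+22-1, 8+17-1, 10+15-1, …, 18+2-1, 20+0) = 24
net[8] = max(2+24-1, 8+22-1, 10+17-1, …, 20+2-1, 34+0) = 34
net[9] = max(2+34-1, 8+24-1, 10+22-1, …, 34+2-1, 17+0) = 35
net[10] = max(2+35-1, 8+34-1, 10+24-1, …, 17+2-1, 19+0) = 41
One optimal plan: pieces 8 + 2 (1 cut) → ¢42 − ¢1 = ¢41.

41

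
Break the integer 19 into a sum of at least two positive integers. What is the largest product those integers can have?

Fill m[k] for k=2..19: at each k try every first piece i and multiply by the better of (k−i) uncut or m[k−i].
m[2] = 1·max(1,0) = 1·1 = 1
m[3] = 1·max(2,1) = 1·2 = 2
m[4] = 2·max(2,1) = 2·2 = 4
m[5] = 2·max(3,2) = 2·3 = 6
m[6] = 3·max(3,2) = 3·3 = 9
m[7] = 2·max(5,6) = 2·6 = 12
m[8] = 2·max(6,9) = 2·9 = 18
m[9] = 3·max(6,9) = 3·9 = 27
m[10] = 2·max(8,18) = 2·18 = 36
m[11] = 2·max(9,27) = 2·27 = 54
m[12] = 3·max(9,27) = 3·27 = 81
m[13] = 2·max(11,54) = 2·54 = 108
m[14] = 2·max(12,81) = 2·81 = 162
m[15] = 3·max(12,81) = 3·81 = 243
m[16] = 2·max(14,162) = 2·162 = 324
m[17] = 2·max(15,243) = 2·243 = 486
m[18] = 3·max(15,243) = 3·243 = 729
m[19] = 2·max(17,486) = 2·486 = 972
One optimal split: 3 + 3 + 3 + 3 + 3 + 2 + 2; product 3·3·3·3·3·2·2 = 972.

972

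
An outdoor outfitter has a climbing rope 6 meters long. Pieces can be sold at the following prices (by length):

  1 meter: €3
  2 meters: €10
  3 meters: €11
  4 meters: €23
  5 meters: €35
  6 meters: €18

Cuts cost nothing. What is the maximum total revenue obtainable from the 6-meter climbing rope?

Let v[k] be the best obtainable value from length k. For each k, try every first piece i and keep the best of price[i] + v[k−i].
v[1] = 3
v[2] = max(3+3, 10+0) = 10
v[3] = max(3+10, 10+3, 11+0) = 13
v[4] = max(3+13, 10+10, 11+3, 23+0) = 23
v[5] = max(3+23, 10+13, 11+10, 23+3, 35+0) = 35
v[6] = max(3+35, 10+23, 11+13, 23+10, 35+3, 18+0) = 38
One optimal cutting: 5 + 1 → €35 + €3 = €38.

38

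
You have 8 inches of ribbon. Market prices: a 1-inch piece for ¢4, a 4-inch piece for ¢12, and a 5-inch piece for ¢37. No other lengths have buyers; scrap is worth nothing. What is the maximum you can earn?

Let best[k] be the best obtainable value from length k. For each k, try every first piece i and keep the best of price[i] + best[k−i].
best[1] = 4
best[2] = 8  (first piece 1, then best[1]=4)
best[3] = 12  (first piece 1, then best[2]=8)
best[4] = 16  (first piece 1, then best[3]=12)
best[5] = 37
best[6] = 41  (first piece 1, then best[5]=37)
best[7] = 45  (first piece 1, then best[6]=41)
best[8] = 49  (first piece 1, then best[7]=45)
One optimal cutting: 5 + 1 + 1 + 1 → ¢49.

49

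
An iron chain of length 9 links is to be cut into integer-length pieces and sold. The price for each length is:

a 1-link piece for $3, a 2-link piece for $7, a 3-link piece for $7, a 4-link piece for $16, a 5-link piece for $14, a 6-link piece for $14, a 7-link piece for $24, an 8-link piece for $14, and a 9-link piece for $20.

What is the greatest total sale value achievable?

Consider every possible first cut. r[k] is the best of p[i]+r[k−i] over all sellable i≤k.
r[1] = 3
r[2] = max(3+3, 7+0) = 7
r[3] = max(3+7, 7+3, 7+0) = 10
r[4] = max(3+10, 7+7, 7+3, 16+0) = 16
r[5] = max(3+16, 7+10, 7+7, 16+3, 14+0) = 19
r[6] = max(3+19, 7+16, 7+10, 16+7, 14+3, 14+0) = 23
r[7] = max(3+23, 7+19, 7+16, …, 14+3, 24+0) = 26
r[8] = max(3+26, 7+23, 7+19, …, 24+3, 14+0) = 32
r[9] = max(3+32, 7+26, 7+23, …, 14+3, 20+0) = 35
One optimal cutting: 4 + 4 + 1 → $16 + $16 + $3 = $35.

35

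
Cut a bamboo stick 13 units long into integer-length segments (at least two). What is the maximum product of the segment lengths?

108

Let g[k] be the best product for length k (with at least one cut). For each first piece i, the rest contributes max(k−i, g[k−i]).
Small cases: g[2]=1, g[3]=2, g[4]=4, g[5]=6, g[6]=9, g[7]=12, g[8]=18.
g[9] = 3*max(6,9) = 3*9 = 27
g[10] = 2*max(8,18) = 2*18 = 36
g[11] = 2*max(9,27) = 2*27 = 54
g[12] = 3*max(9,27) = 3*27 = 81
g[13] = 2*max(11,54) = 2*54 = 108
One optimal split: 3 + 3 + 3 + 2 + 2; product 3*3*3*2*2 = 108.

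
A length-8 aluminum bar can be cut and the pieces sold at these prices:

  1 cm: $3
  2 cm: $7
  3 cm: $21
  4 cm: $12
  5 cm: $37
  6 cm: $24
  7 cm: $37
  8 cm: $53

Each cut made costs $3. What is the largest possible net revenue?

Build net[k] bottom-up: net[k] = max over allowed piece i of (p[i] + net[k−i]) − 3 per cut.
net[1] = 3
net[2] = max(3+3-3, 7+0) = 7
net[3] = max(3+7-3, 7+3-3, 21+0) = 21
net[4] = max(3+21-3, 7+7-3, 21+3-3, 12+0) = 21
net[5] = max(3+21-3, 7+21-3, 21+7-3, 12+3-3, 37+0) = 37
net[6] = max(3+37-3, 7+21-3, 21+21-3, 12+7-3, 37+3-3, 24+0) = 39
net[7] = max(3+39-3, 7+37-3, 21+21-3, …, 24+3-3, 37+0) = 41
net[8] = max(3+41-3, 7+39-3, 21+37-3, …, 37+3-3, 53+0) = 55
One optimal plan: pieces 5 + 3 (1 cut) → $58 − $3 = $55.

55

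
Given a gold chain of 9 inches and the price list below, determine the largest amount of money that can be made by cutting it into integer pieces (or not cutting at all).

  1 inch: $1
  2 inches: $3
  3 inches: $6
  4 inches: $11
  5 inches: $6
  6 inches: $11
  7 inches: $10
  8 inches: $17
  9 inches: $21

23

Consider every possible first cut. r[k] is the best of p[i]+r[k−i] over all sellable i≤k.
r[1] = 1
r[2] = 3
r[3] = 6
r[4] = 11
r[5] = 12  (first piece 1, then r[4]=11)
r[6] = 14  (first piece 2, then r[4]=11)
r[7] = 17  (first piece 3, then r[4]=11)
r[8] = 22  (first piece 4, then r[4]=11)
r[9] = 23  (first piece 1, then r[8]=22)
One optimal cutting: 4 + 4 + 1 → $11 + $11 + $1 = $23.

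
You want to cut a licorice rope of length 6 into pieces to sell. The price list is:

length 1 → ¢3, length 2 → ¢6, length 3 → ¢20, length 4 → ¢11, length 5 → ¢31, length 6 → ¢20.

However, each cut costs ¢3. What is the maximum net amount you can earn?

Build v[k] bottom-up: v[k] = max over allowed piece i of (p[i] + v[k−i]) − 3 per cut.
v[1] = 3
v[2] = 6
v[3] = 20
v[4] = 20  (first piece 1, then v[3]=20)
v[5] = 31
v[6] = 37  (first piece 3, then v[3]=20)
One optimal plan: pieces 3 + 3 (1 cut) → ¢40 − ¢3 = ¢37.

37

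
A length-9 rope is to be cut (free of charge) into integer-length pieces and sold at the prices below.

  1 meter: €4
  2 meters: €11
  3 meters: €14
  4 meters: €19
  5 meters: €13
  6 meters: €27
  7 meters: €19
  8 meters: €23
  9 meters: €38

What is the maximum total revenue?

48

Let best[k] be the best obtainable value from length k. For each k, try every first piece i and keep the best of price[i] + best[k−i].
best[1] = 4
best[2] = max(4+4, 11+0) = 11
best[3] = max(4+11, 11+4, 14+0) = 15
best[4] = max(4+15, 11+11, 14+4, 19+0) = 22
best[5] = max(4+22, 11+15, 14+11, 19+4, 13+0) = 26
best[6] = max(4+26, 11+22, 14+15, 19+11, 13+4, 27+0) = 33
best[7] = max(4+33, 11+26, 14+22, …, 27+4, 19+0) = 37
best[8] = max(4+37, 11+33, 14+26, …, 19+4, 23+0) = 44
best[9] = max(4+44, 11+37, 14+33, …, 23+4, 38+0) = 48
One optimal cutting: 2 + 2 + 2 + 2 + 1 → €11 + €11 + €11 + €11 + €4 = €48.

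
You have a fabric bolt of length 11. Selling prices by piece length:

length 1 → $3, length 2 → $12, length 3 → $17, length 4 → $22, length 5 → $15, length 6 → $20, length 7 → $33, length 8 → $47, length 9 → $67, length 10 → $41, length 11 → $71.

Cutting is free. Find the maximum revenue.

Build r[k] bottom-up: r[k] = max over allowed piece i of (p[i] + r[k−i]).
r[1] = 3
r[2] = max(3+3, 12+0) = 12
r[3] = max(3+12, 12+3, 17+0) = 17
r[4] = max(3+17, 12+12, 17+3, 22+0) = 24
r[5] = max(3+24, 12+17, 17+12, 22+3, 15+0) = 29
r[6] = max(3+29, 12+24, 17+17, 22+12, 15+3, 20+0) = 36
r[7] = max(3+36, 12+29, 17+24, …, 20+3, 33+0) = 41
r[8] = max(3+41, 12+36, 17+29, …, 33+3, 47+0) = 48
r[9] = max(3+48, 12+41, 17+36, …, 47+3, 67+0) = 67
r[10] = max(3+67, 12+48, 17+41, …, 67+3, 41+0) = 70
r[11] = max(3+70, 12+67, 17+48, …, 41+3, 71+0) = 79
One optimal cutting: 9 + 2 → $67 + $12 = $79.

79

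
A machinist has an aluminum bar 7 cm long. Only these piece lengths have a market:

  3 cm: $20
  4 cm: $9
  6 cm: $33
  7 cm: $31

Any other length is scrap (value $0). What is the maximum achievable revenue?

Consider every possible first cut. f[k] is the best of p[i]+f[k−i] over all sellable i≤k.
f[1] = 0
f[2] = 0
f[3] = 20
f[4] = 20
f[5] = 20
f[6] = 40  (first piece 3, then f[3]=20)
f[7] = 40
One optimal cutting: pieces 3 + 3 with 1 cm of scrap → $40.

40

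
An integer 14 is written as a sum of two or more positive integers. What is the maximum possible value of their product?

Define P[k] = max over 1≤i<k of i · max(k−i, P[k−i]); the inner max lets the remainder stay uncut if that's better.
Small cases: P[2]=1, P[3]=2, P[4]=4, P[5]=6, P[6]=9, P[7]=12.
P[8] = max(1*12, 2*9, 3*6, …, 6*2, 7*1) = 18
P[9] = max(1*18, 2*12, 3*9, …, 7*2, 8*1) = 27
P[10] = max(1*27, 2*18, 3*12, …, 8*2, 9*1) = 36
P[11] = max(1*36, 2*27, 3*18, …, 9*2, 10*1) = 54
P[12] = max(1*54, 2*36, 3*27, …, 10*2, 11*1) = 81
P[13] = max(1*81, 2*54, 3*36, …, 11*2, 12*1) = 108
P[14] = max(1*108, 2*81, 3*54, …, 12*2, 13*1) = 162
One optimal split: 3 + 3 + 3 + 3 + 2; product 3*3*3*3*2 = 162.

162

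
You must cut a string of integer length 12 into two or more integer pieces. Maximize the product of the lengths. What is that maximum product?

81

Let m[k] be the best product for length k (with at least one cut). For each first piece i, the rest contributes max(k−i, m[k−i]).
m[2] = 1*max(1,0) = 1*1 = 1
m[3] = 1*max(2,1) = 1*2 = 2
m[4] = 2*max(2,1) = 2*2 = 4
m[5] = 2*max(3,2) = 2*3 = 6
m[6] = 3*max(3,2) = 3*3 = 9
m[7] = 2*max(5,6) = 2*6 = 12
m[8] = 2*max(6,9) = 2*9 = 18
m[9] = 3*max(6,9) = 3*9 = 27
m[10] = 2*max(8,18) = 2*18 = 36
m[11] = 2*max(9,27) = 2*27 = 54
m[12] = 3*max(9,27) = 3*27 = 81
One optimal split: 3 + 3 + 3 + 3; product 3*3*3*3 = 81.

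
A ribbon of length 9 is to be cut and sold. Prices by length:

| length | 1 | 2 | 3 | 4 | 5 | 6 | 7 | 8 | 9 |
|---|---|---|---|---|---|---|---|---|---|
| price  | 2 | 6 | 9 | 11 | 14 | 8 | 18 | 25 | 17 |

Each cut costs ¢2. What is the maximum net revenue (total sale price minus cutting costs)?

Let r[k] be the best obtainable value from length k. For each k, try every first piece i and keep the best of price[i] + r[k−i] minus the 2 cut fee when i<k.
r[1] = 2
r[2] = max(2+2-2, 6+0) = 6
r[3] = max(2+6-2, 6+2-2, 9+0) = 9
r[4] = max(2+9-2, 6+6-2, 9+2-2, 11+0) = 11
r[5] = max(2+11-2, 6+9-2, 9+6-2, 11+2-2, 14+0) = 14
r[6] = max(2+14-2, 6+11-2, 9+9-2, 11+6-2, 14+2-2, 8+0) = 16
r[7] = max(2+16-2, 6+14-2, 9+11-2, …, 8+2-2, 18+0) = 18
r[8] = max(2+18-2, 6+16-2, 9+14-2, …, 18+2-2, 25+0) = 25
r[9] = max(2+25-2, 6+18-2, 9+16-2, …, 25+2-2, 17+0) = 25
One optimal plan: pieces 8 + 1 (1 cut) → ¢27 − ¢2 = ¢25.

25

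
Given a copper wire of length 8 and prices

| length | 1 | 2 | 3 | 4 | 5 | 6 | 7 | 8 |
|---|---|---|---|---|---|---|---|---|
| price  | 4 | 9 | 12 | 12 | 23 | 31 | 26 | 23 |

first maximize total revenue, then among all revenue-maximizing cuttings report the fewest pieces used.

2

Let r[k] be the best obtainable value from length k. For each k, try every first piece i and keep the best of price[i] + r[k−i].
r[1] = 4
r[2] = max(4+4, 9+0) = 9
r[3] = max(4+9, 9+4, 12+0) = 13
r[4] = max(4+13, 9+9, 12+4, 12+0) = 18
r[5] = max(4+18, 9+13, 12+9, 12+4, 23+0) = 23
r[6] = max(4+23, 9+18, 12+13, 12+9, 23+4, 31+0) = 31
r[7] = max(4+31, 9+23, 12+18, …, 31+4, 26+0) = 35
r[8] = max(4+35, 9+31, 12+23, …, 26+4, 23+0) = 40
Maximum revenue is €40.
Now minimize piece count subject to staying optimal: for each k, pieces[k] = 1 + min over i with p[i]+r[k−i]=r[k] of pieces[k−i].
pieces[5] = 1
pieces[6] = 1
pieces[7] = 2
pieces[8] = 2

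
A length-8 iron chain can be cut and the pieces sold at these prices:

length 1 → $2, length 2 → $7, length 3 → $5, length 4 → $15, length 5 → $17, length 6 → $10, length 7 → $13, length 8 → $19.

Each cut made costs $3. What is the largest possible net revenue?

Let net[k] be the best obtainable value from length k. For each k, try every first piece i and keep the best of price[i] + net[k−i] minus the 3 cut fee when i<k.
net[1] = 2
net[2] = max(2+2-3, 7+0) = 7
net[3] = max(2+7-3, 7+2-3, 5+0) = 6
net[4] = max(2+6-3, 7+7-3, 5+2-3, 15+0) = 15
net[5] = max(2+15-3, 7+6-3, 5+7-3, 15+2-3, 17+0) = 17
net[6] = max(2+17-3, 7+15-3, 5+6-3, 15+7-3, 17+2-3, 10+0) = 19
net[7] = max(2+19-3, 7+17-3, 5+15-3, …, 10+2-3, 13+0) = 21
net[8] = max(2+21-3, 7+19-3, 5+17-3, …, 13+2-3, 19+0) = 27
One optimal plan: pieces 4 + 4 (1 cut) → $30 − $3 = $27.

27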